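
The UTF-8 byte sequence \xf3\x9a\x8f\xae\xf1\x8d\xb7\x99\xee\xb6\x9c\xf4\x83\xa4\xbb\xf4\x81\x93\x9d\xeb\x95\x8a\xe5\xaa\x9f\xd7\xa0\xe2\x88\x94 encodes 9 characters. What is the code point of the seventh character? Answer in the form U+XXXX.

Offset 0: leading byte 0xF3 = 11110011 → 4-byte char #1 = F3 9A 8F AE.
Offset 4: leading byte 0xF1 = 11110001 → 4-byte char #2 = F1 8D B7 99.
Offset 8: leading byte 0xEE = 11101110 → 3-byte char #3 = EE B6 9C.
Offset 11: leading byte 0xF4 = 11110100 → 4-byte char #4 = F4 83 A4 BB.
Offset 15: leading byte 0xF4 = 11110100 → 4-byte char #5 = F4 81 93 9D.
Offset 19: leading byte 0xEB = 11101011 → 3-byte char #6 = EB 95 8A.
Offset 22: leading byte 0xE5 = 11100101 → 3-byte char #7 = E5 AA 9F.
Leading byte 0xE5 = 11100101 matches 1110xxxx → 3-byte sequence.
Byte 1: 0xE5 = 11100101, payload 0101 (4 bits).
Byte 2: 0xAA = 10101010 (10xxxxxx ✓), payload 101010.
Byte 3: 0x9F = 10011111 (10xxxxxx ✓), payload 011111.
Concatenate: 0101101010011111 = 0x5A9F (16 bits → U+5A9F).

U+5A9F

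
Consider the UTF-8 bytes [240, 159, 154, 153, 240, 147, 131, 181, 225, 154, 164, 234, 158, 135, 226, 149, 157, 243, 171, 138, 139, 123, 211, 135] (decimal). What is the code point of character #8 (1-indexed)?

U+04C7

Offset 0: leading byte 0xF0 = 11110000 → 4-byte char #1 = F0 9F 9A 99.
Offset 4: leading byte 0xF0 = 11110000 → 4-byte char #2 = F0 93 83 B5.
Offset 8: leading byte 0xE1 = 11100001 → 3-byte char #3 = E1 9A A4.
Offset 11: leading byte 0xEA = 11101010 → 3-byte char #4 = EA 9E 87.
Offset 14: leading byte 0xE2 = 11100010 → 3-byte char #5 = E2 95 9D.
Offset 17: leading byte 0xF3 = 11110011 → 4-byte char #6 = F3 AB 8A 8B.
Offset 21: leading byte 0x7B = 01111011 → 1-byte char #7 = 7B.
Offset 22: leading byte 0xD3 = 11010011 → 2-byte char #8 = D3 87.
Leading byte 0xD3 = 11010011 matches 110xxxxx → 2-byte sequence.
Byte 1: 0xD3 = 11010011, payload 10011 (5 bits).
Byte 2: 0x87 = 10000111 (10xxxxxx ✓), payload 000111.
Concatenate: 10011000111 = 0x4C7 (11 bits → U+04C7).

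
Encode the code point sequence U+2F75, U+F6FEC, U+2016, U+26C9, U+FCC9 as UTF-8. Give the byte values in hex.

E2 BD B5 F3 B6 BF AC E2 80 96 E2 9B 89 EF B3 89

U+2F75: 3-byte form → E2 BD B5.
U+F6FEC: 4-byte form → F3 B6 BF AC.
U+2016: 3-byte form → E2 80 96.
U+26C9: 3-byte form → E2 9B 89.
U+FCC9: 3-byte form → EF B3 89.
Concatenated (16 bytes): E2 BD B5 F3 B6 BF AC E2 80 96 E2 9B 89 EF B3 89.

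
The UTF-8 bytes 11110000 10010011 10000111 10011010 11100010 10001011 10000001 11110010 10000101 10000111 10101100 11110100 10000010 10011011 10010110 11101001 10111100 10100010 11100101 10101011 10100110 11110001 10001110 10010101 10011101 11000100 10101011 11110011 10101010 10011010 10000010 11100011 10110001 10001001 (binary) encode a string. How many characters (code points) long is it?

Byte at offset 0: 0xF0 = 11110000 → 4-byte char (#1). Advance 4.
Byte at offset 4: 0xE2 = 11100010 → 3-byte char (#2). Advance 3.
Byte at offset 7: 0xF2 = 11110010 → 4-byte char (#3). Advance 4.
Byte at offset 11: 0xF4 = 11110100 → 4-byte char (#4). Advance 4.
Byte at offset 15: 0xE9 = 11101001 → 3-byte char (#5). Advance 3.
Byte at offset 18: 0xE5 = 11100101 → 3-byte char (#6). Advance 3.
Byte at offset 21: 0xF1 = 11110001 → 4-byte char (#7). Advance 4.
Byte at offset 25: 0xC4 = 11000100 → 2-byte char (#8). Advance 2.
Byte at offset 27: 0xF3 = 11110011 → 4-byte char (#9). Advance 4.
Byte at offset 31: 0xE3 = 11100011 → 3-byte char (#10). Advance 3.
Reached end at offset 34 after 10 code points.

10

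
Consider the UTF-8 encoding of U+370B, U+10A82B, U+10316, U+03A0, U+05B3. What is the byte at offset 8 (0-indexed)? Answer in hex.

0x90

U+370B → 3-byte form E3 9C 8B at offsets 0–2.
U+10A82B → 4-byte form F4 8A A0 AB at offsets 3–6.
U+10316 → 4-byte form F0 90 8C 96 at offsets 7–10.
Offset 8 falls in char 3's range; it's byte 2 of F0 90 8C 96 = 0x90.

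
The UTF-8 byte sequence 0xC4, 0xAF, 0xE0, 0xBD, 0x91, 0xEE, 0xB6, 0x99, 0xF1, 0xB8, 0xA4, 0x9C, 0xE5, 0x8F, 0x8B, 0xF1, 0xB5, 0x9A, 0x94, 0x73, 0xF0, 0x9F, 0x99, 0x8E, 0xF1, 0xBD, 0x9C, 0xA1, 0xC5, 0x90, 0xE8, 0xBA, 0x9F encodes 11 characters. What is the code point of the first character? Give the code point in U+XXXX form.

Offset 0: leading byte 0xC4 = 11000100 → 2-byte char #1 = C4 AF.
Leading byte 0xC4 = 11000100 matches 110xxxxx → 2-byte sequence.
Byte 1: 0xC4 = 11000100, payload 00100 (5 bits).
Byte 2: 0xAF = 10101111 (10xxxxxx ✓), payload 101111.
Concatenate: 00100101111 = 0x12F (11 bits → U+012F).

U+012F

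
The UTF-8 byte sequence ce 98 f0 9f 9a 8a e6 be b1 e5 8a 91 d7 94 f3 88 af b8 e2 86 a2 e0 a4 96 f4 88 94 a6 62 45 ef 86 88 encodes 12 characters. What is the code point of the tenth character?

U+0062

Offset 0: leading byte 0xCE = 11001110 → 2-byte char #1 = CE 98.
Offset 2: leading byte 0xF0 = 11110000 → 4-byte char #2 = F0 9F 9A 8A.
Offset 6: leading byte 0xE6 = 11100110 → 3-byte char #3 = E6 BE B1.
Offset 9: leading byte 0xE5 = 11100101 → 3-byte char #4 = E5 8A 91.
Offset 12: leading byte 0xD7 = 11010111 → 2-byte char #5 = D7 94.
Offset 14: leading byte 0xF3 = 11110011 → 4-byte char #6 = F3 88 AF B8.
Offset 18: leading byte 0xE2 = 11100010 → 3-byte char #7 = E2 86 A2.
Offset 21: leading byte 0xE0 = 11100000 → 3-byte char #8 = E0 A4 96.
Offset 24: leading byte 0xF4 = 11110100 → 4-byte char #9 = F4 88 94 A6.
Offset 28: leading byte 0x62 = 01100010 → 1-byte char #10 = 62.
Leading byte 0x62 = 01100010 matches 0xxxxxxx → 1-byte sequence.
Byte 1: 0x62 = 01100010, payload 1100010 (7 bits).
Concatenate: 1100010 = 0x62 (7 bits → U+0062).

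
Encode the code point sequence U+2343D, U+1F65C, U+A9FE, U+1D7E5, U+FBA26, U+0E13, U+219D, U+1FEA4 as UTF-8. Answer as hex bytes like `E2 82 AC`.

U+2343D: 4-byte form → F0 A3 90 BD.
U+1F65C: 4-byte form → F0 9F 99 9C.
U+A9FE: 3-byte form → EA A7 BE.
U+1D7E5: 4-byte form → F0 9D 9F A5.
U+FBA26: 4-byte form → F3 BB A8 A6.
U+0E13: 3-byte form → E0 B8 93.
U+219D: 3-byte form → E2 86 9D.
U+1FEA4: 4-byte form → F0 9F BA A4.
Concatenated (29 bytes): F0 A3 90 BD F0 9F 99 9C EA A7 BE F0 9D 9F A5 F3 BB A8 A6 E0 B8 93 E2 86 9D F0 9F BA A4.

F0 A3 90 BD F0 9F 99 9C EA A7 BE F0 9D 9F A5 F3 BB A8 A6 E0 B8 93 E2 86 9D F0 9F BA A4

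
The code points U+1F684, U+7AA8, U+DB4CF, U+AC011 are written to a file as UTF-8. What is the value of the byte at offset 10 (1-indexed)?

0x93

1-indexed offset 10 is 0-indexed offset 9.
U+1F684 → 4-byte form F0 9F 9A 84 at offsets 0–3.
U+7AA8 → 3-byte form E7 AA A8 at offsets 4–6.
U+DB4CF → 4-byte form F3 9B 93 8F at offsets 7–10.
Offset 9 falls in char 3's range; it's byte 3 of F3 9B 93 8F = 0x93.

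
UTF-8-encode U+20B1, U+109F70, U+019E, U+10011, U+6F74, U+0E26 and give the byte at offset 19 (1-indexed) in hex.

0xA6

1-indexed offset 19 is 0-indexed offset 18.
U+20B1 → 3-byte form E2 82 B1 at offsets 0–2.
U+109F70 → 4-byte form F4 89 BD B0 at offsets 3–6.
U+019E → 2-byte form C6 9E at offsets 7–8.
U+10011 → 4-byte form F0 90 80 91 at offsets 9–12.
U+6F74 → 3-byte form E6 BD B4 at offsets 13–15.
U+0E26 → 3-byte form E0 B8 A6 at offsets 16–18.
Offset 18 falls in char 6's range; it's byte 3 of E0 B8 A6 = 0xA6.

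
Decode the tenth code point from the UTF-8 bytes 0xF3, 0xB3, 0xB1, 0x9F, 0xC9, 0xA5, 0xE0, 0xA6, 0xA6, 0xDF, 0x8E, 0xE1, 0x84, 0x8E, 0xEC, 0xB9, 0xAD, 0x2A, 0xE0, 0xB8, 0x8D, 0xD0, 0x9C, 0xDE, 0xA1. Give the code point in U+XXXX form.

U+07A1

Offset 0: leading byte 0xF3 = 11110011 → 4-byte char #1 = F3 B3 B1 9F.
Offset 4: leading byte 0xC9 = 11001001 → 2-byte char #2 = C9 A5.
Offset 6: leading byte 0xE0 = 11100000 → 3-byte char #3 = E0 A6 A6.
Offset 9: leading byte 0xDF = 11011111 → 2-byte char #4 = DF 8E.
Offset 11: leading byte 0xE1 = 11100001 → 3-byte char #5 = E1 84 8E.
Offset 14: leading byte 0xEC = 11101100 → 3-byte char #6 = EC B9 AD.
Offset 17: leading byte 0x2A = 00101010 → 1-byte char #7 = 2A.
Offset 18: leading byte 0xE0 = 11100000 → 3-byte char #8 = E0 B8 8D.
Offset 21: leading byte 0xD0 = 11010000 → 2-byte char #9 = D0 9C.
Offset 23: leading byte 0xDE = 11011110 → 2-byte char #10 = DE A1.
Leading byte 0xDE = 11011110 matches 110xxxxx → 2-byte sequence.
Byte 1: 0xDE = 11011110, payload 11110 (5 bits).
Byte 2: 0xA1 = 10100001 (10xxxxxx ✓), payload 100001.
Concatenate: 11110100001 = 0x7A1 (11 bits → U+07A1).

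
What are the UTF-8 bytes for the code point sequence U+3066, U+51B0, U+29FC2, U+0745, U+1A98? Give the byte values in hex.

E3 81 A6 E5 86 B0 F0 A9 BF 82 DD 85 E1 AA 98

U+3066: 3-byte form → E3 81 A6.
U+51B0: 3-byte form → E5 86 B0.
U+29FC2: 4-byte form → F0 A9 BF 82.
U+0745: 2-byte form → DD 85.
U+1A98: 3-byte form → E1 AA 98.
Concatenated (15 bytes): E3 81 A6 E5 86 B0 F0 A9 BF 82 DD 85 E1 AA 98.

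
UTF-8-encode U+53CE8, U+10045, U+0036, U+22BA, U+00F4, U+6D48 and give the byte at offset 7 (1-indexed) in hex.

1-indexed offset 7 is 0-indexed offset 6.
U+53CE8 → 4-byte form F1 93 B3 A8 at offsets 0–3.
U+10045 → 4-byte form F0 90 81 85 at offsets 4–7.
Offset 6 falls in char 2's range; it's byte 3 of F0 90 81 85 = 0x81.

0x81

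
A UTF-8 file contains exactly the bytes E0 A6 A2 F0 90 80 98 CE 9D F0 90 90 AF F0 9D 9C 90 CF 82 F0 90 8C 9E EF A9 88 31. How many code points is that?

Byte at offset 0: 0xE0 = 11100000 → 3-byte char (#1). Advance 3.
Byte at offset 3: 0xF0 = 11110000 → 4-byte char (#2). Advance 4.
Byte at offset 7: 0xCE = 11001110 → 2-byte char (#3). Advance 2.
Byte at offset 9: 0xF0 = 11110000 → 4-byte char (#4). Advance 4.
Byte at offset 13: 0xF0 = 11110000 → 4-byte char (#5). Advance 4.
Byte at offset 17: 0xCF = 11001111 → 2-byte char (#6). Advance 2.
Byte at offset 19: 0xF0 = 11110000 → 4-byte char (#7). Advance 4.
Byte at offset 23: 0xEF = 11101111 → 3-byte char (#8). Advance 3.
Byte at offset 26: 0x31 = 00110001 → 1-byte char (#9). Advance 1.
Reached end at offset 27 after 9 code points.

9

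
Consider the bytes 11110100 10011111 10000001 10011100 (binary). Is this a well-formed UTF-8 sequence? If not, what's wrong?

invalid (encodes a value above U+10FFFF)

Leading byte 0xF4 = 11110100 → 4-byte form.
Payload = 0x11F05C, which exceeds U+10FFFF, the maximum Unicode code point. (Leading bytes F5–FF, or F4 followed by ≥ 0x90, are invalid.)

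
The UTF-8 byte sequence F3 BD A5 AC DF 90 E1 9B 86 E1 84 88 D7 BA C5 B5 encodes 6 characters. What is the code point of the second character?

U+07D0

Offset 0: leading byte 0xF3 = 11110011 → 4-byte char #1 = F3 BD A5 AC.
Offset 4: leading byte 0xDF = 11011111 → 2-byte char #2 = DF 90.
Leading byte 0xDF = 11011111 matches 110xxxxx → 2-byte sequence.
Byte 1: 0xDF = 11011111, payload 11111 (5 bits).
Byte 2: 0x90 = 10010000 (10xxxxxx ✓), payload 010000.
Concatenate: 11111010000 = 0x7D0 (11 bits → U+07D0).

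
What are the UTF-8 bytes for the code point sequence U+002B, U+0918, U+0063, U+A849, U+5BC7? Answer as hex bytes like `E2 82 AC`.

2B E0 A4 98 63 EA A1 89 E5 AF 87

U+002B: 1-byte form → 2B.
U+0918: 3-byte form → E0 A4 98.
U+0063: 1-byte form → 63.
U+A849: 3-byte form → EA A1 89.
U+5BC7: 3-byte form → E5 AF 87.
Concatenated (11 bytes): 2B E0 A4 98 63 EA A1 89 E5 AF 87.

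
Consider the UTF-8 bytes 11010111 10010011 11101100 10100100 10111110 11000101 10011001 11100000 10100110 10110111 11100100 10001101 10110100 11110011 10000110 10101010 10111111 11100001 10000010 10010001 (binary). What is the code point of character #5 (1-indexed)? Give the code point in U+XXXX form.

Offset 0: leading byte 0xD7 = 11010111 → 2-byte char #1 = D7 93.
Offset 2: leading byte 0xEC = 11101100 → 3-byte char #2 = EC A4 BE.
Offset 5: leading byte 0xC5 = 11000101 → 2-byte char #3 = C5 99.
Offset 7: leading byte 0xE0 = 11100000 → 3-byte char #4 = E0 A6 B7.
Offset 10: leading byte 0xE4 = 11100100 → 3-byte char #5 = E4 8D B4.
Leading byte 0xE4 = 11100100 matches 1110xxxx → 3-byte sequence.
Byte 1: 0xE4 = 11100100, payload 0100 (4 bits).
Byte 2: 0x8D = 10001101 (10xxxxxx ✓), payload 001101.
Byte 3: 0xB4 = 10110100 (10xxxxxx ✓), payload 110100.
Concatenate: 0100001101110100 = 0x4374 (16 bits → U+4374).

U+4374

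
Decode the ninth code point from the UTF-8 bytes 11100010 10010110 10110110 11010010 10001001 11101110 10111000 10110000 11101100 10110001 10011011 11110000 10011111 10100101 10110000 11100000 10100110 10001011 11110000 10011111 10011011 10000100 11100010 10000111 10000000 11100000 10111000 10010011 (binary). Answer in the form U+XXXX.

U+0E13

Offset 0: leading byte 0xE2 = 11100010 → 3-byte char #1 = E2 96 B6.
Offset 3: leading byte 0xD2 = 11010010 → 2-byte char #2 = D2 89.
Offset 5: leading byte 0xEE = 11101110 → 3-byte char #3 = EE B8 B0.
Offset 8: leading byte 0xEC = 11101100 → 3-byte char #4 = EC B1 9B.
Offset 11: leading byte 0xF0 = 11110000 → 4-byte char #5 = F0 9F A5 B0.
Offset 15: leading byte 0xE0 = 11100000 → 3-byte char #6 = E0 A6 8B.
Offset 18: leading byte 0xF0 = 11110000 → 4-byte char #7 = F0 9F 9B 84.
Offset 22: leading byte 0xE2 = 11100010 → 3-byte char #8 = E2 87 80.
Offset 25: leading byte 0xE0 = 11100000 → 3-byte char #9 = E0 B8 93.
Leading byte 0xE0 = 11100000 matches 1110xxxx → 3-byte sequence.
Byte 1: 0xE0 = 11100000, payload 0000 (4 bits).
Byte 2: 0xB8 = 10111000 (10xxxxxx ✓), payload 111000.
Byte 3: 0x93 = 10010011 (10xxxxxx ✓), payload 010011.
Concatenate: 0000111000010011 = 0xE13 (16 bits → U+0E13).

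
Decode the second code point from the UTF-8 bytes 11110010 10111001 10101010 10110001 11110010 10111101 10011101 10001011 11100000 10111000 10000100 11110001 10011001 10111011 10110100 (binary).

U+BD74B

Offset 0: leading byte 0xF2 = 11110010 → 4-byte char #1 = F2 B9 AA B1.
Offset 4: leading byte 0xF2 = 11110010 → 4-byte char #2 = F2 BD 9D 8B.
Leading byte 0xF2 = 11110010 matches 11110xxx → 4-byte sequence.
Byte 1: 0xF2 = 11110010, payload 010 (3 bits).
Byte 2: 0xBD = 10111101 (10xxxxxx ✓), payload 111101.
Byte 3: 0x9D = 10011101 (10xxxxxx ✓), payload 011101.
Byte 4: 0x8B = 10001011 (10xxxxxx ✓), payload 001011.
Concatenate: 010111101011101001011 = 0xBD74B (21 bits → U+BD74B).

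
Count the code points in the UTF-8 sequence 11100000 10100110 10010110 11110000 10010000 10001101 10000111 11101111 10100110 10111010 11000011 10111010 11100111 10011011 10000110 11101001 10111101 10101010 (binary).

Byte at offset 0: 0xE0 = 11100000 → 3-byte char (#1). Advance 3.
Byte at offset 3: 0xF0 = 11110000 → 4-byte char (#2). Advance 4.
Byte at offset 7: 0xEF = 11101111 → 3-byte char (#3). Advance 3.
Byte at offset 10: 0xC3 = 11000011 → 2-byte char (#4). Advance 2.
Byte at offset 12: 0xE7 = 11100111 → 3-byte char (#5). Advance 3.
Byte at offset 15: 0xE9 = 11101001 → 3-byte char (#6). Advance 3.
Reached end at offset 18 after 6 code points.

6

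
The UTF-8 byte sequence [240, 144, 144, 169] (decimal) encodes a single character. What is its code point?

U+10429

Leading byte 0xF0 = 11110000 matches 11110xxx → 4-byte sequence.
Byte 1: 0xF0 = 11110000, payload 000 (3 bits).
Byte 2: 0x90 = 10010000 (10xxxxxx ✓), payload 010000.
Byte 3: 0x90 = 10010000 (10xxxxxx ✓), payload 010000.
Byte 4: 0xA9 = 10101001 (10xxxxxx ✓), payload 101001.
Concatenate: 000010000010000101001 = 0x10429 (21 bits → U+10429).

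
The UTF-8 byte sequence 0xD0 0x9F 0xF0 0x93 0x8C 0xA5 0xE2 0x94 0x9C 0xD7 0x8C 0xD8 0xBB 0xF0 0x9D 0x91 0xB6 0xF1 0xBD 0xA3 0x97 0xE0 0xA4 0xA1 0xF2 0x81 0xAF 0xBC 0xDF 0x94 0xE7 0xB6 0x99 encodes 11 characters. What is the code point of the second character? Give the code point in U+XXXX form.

Offset 0: leading byte 0xD0 = 11010000 → 2-byte char #1 = D0 9F.
Offset 2: leading byte 0xF0 = 11110000 → 4-byte char #2 = F0 93 8C A5.
Leading byte 0xF0 = 11110000 matches 11110xxx → 4-byte sequence.
Byte 1: 0xF0 = 11110000, payload 000 (3 bits).
Byte 2: 0x93 = 10010011 (10xxxxxx ✓), payload 010011.
Byte 3: 0x8C = 10001100 (10xxxxxx ✓), payload 001100.
Byte 4: 0xA5 = 10100101 (10xxxxxx ✓), payload 100101.
Concatenate: 000010011001100100101 = 0x13325 (21 bits → U+13325).

U+13325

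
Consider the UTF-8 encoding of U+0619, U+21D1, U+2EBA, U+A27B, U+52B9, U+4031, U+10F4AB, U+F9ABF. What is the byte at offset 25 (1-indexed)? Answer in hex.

0xBF

1-indexed offset 25 is 0-indexed offset 24.
U+0619 → 2-byte form D8 99 at offsets 0–1.
U+21D1 → 3-byte form E2 87 91 at offsets 2–4.
U+2EBA → 3-byte form E2 BA BA at offsets 5–7.
U+A27B → 3-byte form EA 89 BB at offsets 8–10.
U+52B9 → 3-byte form E5 8A B9 at offsets 11–13.
U+4031 → 3-byte form E4 80 B1 at offsets 14–16.
U+10F4AB → 4-byte form F4 8F 92 AB at offsets 17–20.
U+F9ABF → 4-byte form F3 B9 AA BF at offsets 21–24.
Offset 24 falls in char 8's range; it's byte 4 of F3 B9 AA BF = 0xBF.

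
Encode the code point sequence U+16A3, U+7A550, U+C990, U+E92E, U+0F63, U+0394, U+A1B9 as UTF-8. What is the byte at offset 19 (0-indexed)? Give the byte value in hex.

U+16A3 → 3-byte form E1 9A A3 at offsets 0–2.
U+7A550 → 4-byte form F1 BA 95 90 at offsets 3–6.
U+C990 → 3-byte form EC A6 90 at offsets 7–9.
U+E92E → 3-byte form EE A4 AE at offsets 10–12.
U+0F63 → 3-byte form E0 BD A3 at offsets 13–15.
U+0394 → 2-byte form CE 94 at offsets 16–17.
U+A1B9 → 3-byte form EA 86 B9 at offsets 18–20.
Offset 19 falls in char 7's range; it's byte 2 of EA 86 B9 = 0x86.

0x86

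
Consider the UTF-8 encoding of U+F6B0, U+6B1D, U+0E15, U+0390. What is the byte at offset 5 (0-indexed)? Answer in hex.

0x9D

U+F6B0 → 3-byte form EF 9A B0 at offsets 0–2.
U+6B1D → 3-byte form E6 AC 9D at offsets 3–5.
Offset 5 falls in char 2's range; it's byte 3 of E6 AC 9D = 0x9D.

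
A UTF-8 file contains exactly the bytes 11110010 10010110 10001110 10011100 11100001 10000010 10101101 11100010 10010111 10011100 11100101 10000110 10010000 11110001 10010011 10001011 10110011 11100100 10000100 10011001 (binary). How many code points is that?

6

Byte at offset 0: 0xF2 = 11110010 → 4-byte char (#1). Advance 4.
Byte at offset 4: 0xE1 = 11100001 → 3-byte char (#2). Advance 3.
Byte at offset 7: 0xE2 = 11100010 → 3-byte char (#3). Advance 3.
Byte at offset 10: 0xE5 = 11100101 → 3-byte char (#4). Advance 3.
Byte at offset 13: 0xF1 = 11110001 → 4-byte char (#5). Advance 4.
Byte at offset 17: 0xE4 = 11100100 → 3-byte char (#6). Advance 3.
Reached end at offset 20 after 6 code points.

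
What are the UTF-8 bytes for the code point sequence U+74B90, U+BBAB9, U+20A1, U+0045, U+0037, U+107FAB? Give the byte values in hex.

U+74B90: 4-byte form → F1 B4 AE 90.
U+BBAB9: 4-byte form → F2 BB AA B9.
U+20A1: 3-byte form → E2 82 A1.
U+0045: 1-byte form → 45.
U+0037: 1-byte form → 37.
U+107FAB: 4-byte form → F4 87 BE AB.
Concatenated (17 bytes): F1 B4 AE 90 F2 BB AA B9 E2 82 A1 45 37 F4 87 BE AB.

F1 B4 AE 90 F2 BB AA B9 E2 82 A1 45 37 F4 87 BE AB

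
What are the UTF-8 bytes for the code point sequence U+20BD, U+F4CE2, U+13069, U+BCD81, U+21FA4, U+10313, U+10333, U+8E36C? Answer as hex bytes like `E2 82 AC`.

E2 82 BD F3 B4 B3 A2 F0 93 81 A9 F2 BC B6 81 F0 A1 BE A4 F0 90 8C 93 F0 90 8C B3 F2 8E 8D AC

U+20BD: 3-byte form → E2 82 BD.
U+F4CE2: 4-byte form → F3 B4 B3 A2.
U+13069: 4-byte form → F0 93 81 A9.
U+BCD81: 4-byte form → F2 BC B6 81.
U+21FA4: 4-byte form → F0 A1 BE A4.
U+10313: 4-byte form → F0 90 8C 93.
U+10333: 4-byte form → F0 90 8C B3.
U+8E36C: 4-byte form → F2 8E 8D AC.
Concatenated (31 bytes): E2 82 BD F3 B4 B3 A2 F0 93 81 A9 F2 BC B6 81 F0 A1 BE A4 F0 90 8C 93 F0 90 8C B3 F2 8E 8D AC.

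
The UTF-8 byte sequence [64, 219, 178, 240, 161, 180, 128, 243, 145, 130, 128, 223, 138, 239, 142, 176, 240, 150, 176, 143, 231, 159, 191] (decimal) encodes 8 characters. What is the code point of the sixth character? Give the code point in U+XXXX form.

U+F3B0

Offset 0: leading byte 0x40 = 01000000 → 1-byte char #1 = 40.
Offset 1: leading byte 0xDB = 11011011 → 2-byte char #2 = DB B2.
Offset 3: leading byte 0xF0 = 11110000 → 4-byte char #3 = F0 A1 B4 80.
Offset 7: leading byte 0xF3 = 11110011 → 4-byte char #4 = F3 91 82 80.
Offset 11: leading byte 0xDF = 11011111 → 2-byte char #5 = DF 8A.
Offset 13: leading byte 0xEF = 11101111 → 3-byte char #6 = EF 8E B0.
Leading byte 0xEF = 11101111 matches 1110xxxx → 3-byte sequence.
Byte 1: 0xEF = 11101111, payload 1111 (4 bits).
Byte 2: 0x8E = 10001110 (10xxxxxx ✓), payload 001110.
Byte 3: 0xB0 = 10110000 (10xxxxxx ✓), payload 110000.
Concatenate: 1111001110110000 = 0xF3B0 (16 bits → U+F3B0).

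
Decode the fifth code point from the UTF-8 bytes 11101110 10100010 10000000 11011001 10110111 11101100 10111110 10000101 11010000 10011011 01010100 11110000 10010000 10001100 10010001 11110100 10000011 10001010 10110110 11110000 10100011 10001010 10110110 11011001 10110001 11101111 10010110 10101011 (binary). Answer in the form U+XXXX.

U+0054

Offset 0: leading byte 0xEE = 11101110 → 3-byte char #1 = EE A2 80.
Offset 3: leading byte 0xD9 = 11011001 → 2-byte char #2 = D9 B7.
Offset 5: leading byte 0xEC = 11101100 → 3-byte char #3 = EC BE 85.
Offset 8: leading byte 0xD0 = 11010000 → 2-byte char #4 = D0 9B.
Offset 10: leading byte 0x54 = 01010100 → 1-byte char #5 = 54.
Leading byte 0x54 = 01010100 matches 0xxxxxxx → 1-byte sequence.
Byte 1: 0x54 = 01010100, payload 1010100 (7 bits).
Concatenate: 1010100 = 0x54 (7 bits → U+0054).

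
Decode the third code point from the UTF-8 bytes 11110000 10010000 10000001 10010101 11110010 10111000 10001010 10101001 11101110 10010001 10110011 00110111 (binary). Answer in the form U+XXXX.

Offset 0: leading byte 0xF0 = 11110000 → 4-byte char #1 = F0 90 81 95.
Offset 4: leading byte 0xF2 = 11110010 → 4-byte char #2 = F2 B8 8A A9.
Offset 8: leading byte 0xEE = 11101110 → 3-byte char #3 = EE 91 B3.
Leading byte 0xEE = 11101110 matches 1110xxxx → 3-byte sequence.
Byte 1: 0xEE = 11101110, payload 1110 (4 bits).
Byte 2: 0x91 = 10010001 (10xxxxxx ✓), payload 010001.
Byte 3: 0xB3 = 10110011 (10xxxxxx ✓), payload 110011.
Concatenate: 1110010001110011 = 0xE473 (16 bits → U+E473).

U+E473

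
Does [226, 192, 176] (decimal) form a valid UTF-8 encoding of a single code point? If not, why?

Leading byte 0xE2 = 11100010 → 3-byte form.
Byte 2 is 0xC0 = 11000000, which is not 10xxxxxx — expected a continuation byte.

invalid (non-continuation byte where continuation expected)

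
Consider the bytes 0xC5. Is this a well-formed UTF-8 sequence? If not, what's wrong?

Leading byte 0xC5 = 11000101 → 2-byte form, but only 1 byte is present.

invalid (sequence truncated)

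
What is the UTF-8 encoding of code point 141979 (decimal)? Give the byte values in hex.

F0 A2 AA 9B

U+22A9B = 0x22A9B = 141979 decimal. In range U+10000–U+10FFFF → 4-byte form: 11110xxx 10xxxxxx 10xxxxxx 10xxxxxx.
Binary (21 bits): 000100010101010011011.
Split 3+6+6+6: 000 | 100010 | 101010 | 011011.
Byte 1: 11110000 = 0xF0.
Byte 2: 10100010 = 0xA2.
Byte 3: 10101010 = 0xAA.
Byte 4: 10011011 = 0x9B.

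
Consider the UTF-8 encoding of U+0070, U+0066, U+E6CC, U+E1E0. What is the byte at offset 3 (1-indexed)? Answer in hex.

0xEE

1-indexed offset 3 is 0-indexed offset 2.
U+0070 → 1-byte form 70 at offsets 0–0.
U+0066 → 1-byte form 66 at offsets 1–1.
U+E6CC → 3-byte form EE 9B 8C at offsets 2–4.
Offset 2 falls in char 3's range; it's byte 1 of EE 9B 8C = 0xEE.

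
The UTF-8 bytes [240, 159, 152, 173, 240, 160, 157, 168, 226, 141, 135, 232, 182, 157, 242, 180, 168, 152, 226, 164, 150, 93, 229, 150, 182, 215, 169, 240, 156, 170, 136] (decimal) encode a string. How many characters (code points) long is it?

10

Byte at offset 0: 0xF0 = 11110000 → 4-byte char (#1). Advance 4.
Byte at offset 4: 0xF0 = 11110000 → 4-byte char (#2). Advance 4.
Byte at offset 8: 0xE2 = 11100010 → 3-byte char (#3). Advance 3.
Byte at offset 11: 0xE8 = 11101000 → 3-byte char (#4). Advance 3.
Byte at offset 14: 0xF2 = 11110010 → 4-byte char (#5). Advance 4.
Byte at offset 18: 0xE2 = 11100010 → 3-byte char (#6). Advance 3.
Byte at offset 21: 0x5D = 01011101 → 1-byte char (#7). Advance 1.
Byte at offset 22: 0xE5 = 11100101 → 3-byte char (#8). Advance 3.
Byte at offset 25: 0xD7 = 11010111 → 2-byte char (#9). Advance 2.
Byte at offset 27: 0xF0 = 11110000 → 4-byte char (#10). Advance 4.
Reached end at offset 31 after 10 code points.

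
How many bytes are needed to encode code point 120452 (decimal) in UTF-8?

4

U+1D684 = 0x1D684. UTF-8 uses 1 byte below 0x80, 2 below 0x800, 3 below 0x10000, 4 up to 0x10FFFF. 0x1D684 is in U+10000–U+10FFFF → 4 bytes.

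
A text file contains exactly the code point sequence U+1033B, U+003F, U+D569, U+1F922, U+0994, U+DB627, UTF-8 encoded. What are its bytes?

F0 90 8C BB 3F ED 95 A9 F0 9F A4 A2 E0 A6 94 F3 9B 98 A7

U+1033B: 4-byte form → F0 90 8C BB.
U+003F: 1-byte form → 3F.
U+D569: 3-byte form → ED 95 A9.
U+1F922: 4-byte form → F0 9F A4 A2.
U+0994: 3-byte form → E0 A6 94.
U+DB627: 4-byte form → F3 9B 98 A7.
Concatenated (19 bytes): F0 90 8C BB 3F ED 95 A9 F0 9F A4 A2 E0 A6 94 F3 9B 98 A7.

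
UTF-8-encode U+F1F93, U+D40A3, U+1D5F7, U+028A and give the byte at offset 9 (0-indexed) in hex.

0x9D

U+F1F93 → 4-byte form F3 B1 BE 93 at offsets 0–3.
U+D40A3 → 4-byte form F3 94 82 A3 at offsets 4–7.
U+1D5F7 → 4-byte form F0 9D 97 B7 at offsets 8–11.
Offset 9 falls in char 3's range; it's byte 2 of F0 9D 97 B7 = 0x9D.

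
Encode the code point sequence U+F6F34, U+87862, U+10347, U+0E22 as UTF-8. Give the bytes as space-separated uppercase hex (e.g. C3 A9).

U+F6F34: 4-byte form → F3 B6 BC B4.
U+87862: 4-byte form → F2 87 A1 A2.
U+10347: 4-byte form → F0 90 8D 87.
U+0E22: 3-byte form → E0 B8 A2.
Concatenated (15 bytes): F3 B6 BC B4 F2 87 A1 A2 F0 90 8D 87 E0 B8 A2.

F3 B6 BC B4 F2 87 A1 A2 F0 90 8D 87 E0 B8 A2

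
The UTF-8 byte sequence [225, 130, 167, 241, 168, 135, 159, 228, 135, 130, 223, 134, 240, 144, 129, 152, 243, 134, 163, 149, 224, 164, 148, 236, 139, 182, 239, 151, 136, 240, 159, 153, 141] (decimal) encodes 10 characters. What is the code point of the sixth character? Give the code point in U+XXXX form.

U+C68D5

Offset 0: leading byte 0xE1 = 11100001 → 3-byte char #1 = E1 82 A7.
Offset 3: leading byte 0xF1 = 11110001 → 4-byte char #2 = F1 A8 87 9F.
Offset 7: leading byte 0xE4 = 11100100 → 3-byte char #3 = E4 87 82.
Offset 10: leading byte 0xDF = 11011111 → 2-byte char #4 = DF 86.
Offset 12: leading byte 0xF0 = 11110000 → 4-byte char #5 = F0 90 81 98.
Offset 16: leading byte 0xF3 = 11110011 → 4-byte char #6 = F3 86 A3 95.
Leading byte 0xF3 = 11110011 matches 11110xxx → 4-byte sequence.
Byte 1: 0xF3 = 11110011, payload 011 (3 bits).
Byte 2: 0x86 = 10000110 (10xxxxxx ✓), payload 000110.
Byte 3: 0xA3 = 10100011 (10xxxxxx ✓), payload 100011.
Byte 4: 0x95 = 10010101 (10xxxxxx ✓), payload 010101.
Concatenate: 011000110100011010101 = 0xC68D5 (21 bits → U+C68D5).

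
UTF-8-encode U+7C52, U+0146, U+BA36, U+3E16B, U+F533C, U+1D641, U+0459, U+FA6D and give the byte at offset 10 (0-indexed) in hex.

0x85

U+7C52 → 3-byte form E7 B1 92 at offsets 0–2.
U+0146 → 2-byte form C5 86 at offsets 3–4.
U+BA36 → 3-byte form EB A8 B6 at offsets 5–7.
U+3E16B → 4-byte form F0 BE 85 AB at offsets 8–11.
Offset 10 falls in char 4's range; it's byte 3 of F0 BE 85 AB = 0x85.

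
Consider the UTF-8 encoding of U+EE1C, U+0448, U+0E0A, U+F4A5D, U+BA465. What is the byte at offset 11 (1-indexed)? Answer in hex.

0xA9

1-indexed offset 11 is 0-indexed offset 10.
U+EE1C → 3-byte form EE B8 9C at offsets 0–2.
U+0448 → 2-byte form D1 88 at offsets 3–4.
U+0E0A → 3-byte form E0 B8 8A at offsets 5–7.
U+F4A5D → 4-byte form F3 B4 A9 9D at offsets 8–11.
Offset 10 falls in char 4's range; it's byte 3 of F3 B4 A9 9D = 0xA9.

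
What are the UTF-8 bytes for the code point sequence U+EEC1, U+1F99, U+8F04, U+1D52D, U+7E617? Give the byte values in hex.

EE BB 81 E1 BE 99 E8 BC 84 F0 9D 94 AD F1 BE 98 97

U+EEC1: 3-byte form → EE BB 81.
U+1F99: 3-byte form → E1 BE 99.
U+8F04: 3-byte form → E8 BC 84.
U+1D52D: 4-byte form → F0 9D 94 AD.
U+7E617: 4-byte form → F1 BE 98 97.
Concatenated (17 bytes): EE BB 81 E1 BE 99 E8 BC 84 F0 9D 94 AD F1 BE 98 97.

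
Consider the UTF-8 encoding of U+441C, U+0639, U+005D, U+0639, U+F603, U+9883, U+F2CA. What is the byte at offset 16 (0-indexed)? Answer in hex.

U+441C → 3-byte form E4 90 9C at offsets 0–2.
U+0639 → 2-byte form D8 B9 at offsets 3–4.
U+005D → 1-byte form 5D at offsets 5–5.
U+0639 → 2-byte form D8 B9 at offsets 6–7.
U+F603 → 3-byte form EF 98 83 at offsets 8–10.
U+9883 → 3-byte form E9 A2 83 at offsets 11–13.
U+F2CA → 3-byte form EF 8B 8A at offsets 14–16.
Offset 16 falls in char 7's range; it's byte 3 of EF 8B 8A = 0x8A.

0x8A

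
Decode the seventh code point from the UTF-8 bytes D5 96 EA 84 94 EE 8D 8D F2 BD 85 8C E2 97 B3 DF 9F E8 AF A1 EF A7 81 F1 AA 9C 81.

U+8BE1

Offset 0: leading byte 0xD5 = 11010101 → 2-byte char #1 = D5 96.
Offset 2: leading byte 0xEA = 11101010 → 3-byte char #2 = EA 84 94.
Offset 5: leading byte 0xEE = 11101110 → 3-byte char #3 = EE 8D 8D.
Offset 8: leading byte 0xF2 = 11110010 → 4-byte char #4 = F2 BD 85 8C.
Offset 12: leading byte 0xE2 = 11100010 → 3-byte char #5 = E2 97 B3.
Offset 15: leading byte 0xDF = 11011111 → 2-byte char #6 = DF 9F.
Offset 17: leading byte 0xE8 = 11101000 → 3-byte char #7 = E8 AF A1.
Leading byte 0xE8 = 11101000 matches 1110xxxx → 3-byte sequence.
Byte 1: 0xE8 = 11101000, payload 1000 (4 bits).
Byte 2: 0xAF = 10101111 (10xxxxxx ✓), payload 101111.
Byte 3: 0xA1 = 10100001 (10xxxxxx ✓), payload 100001.
Concatenate: 1000101111100001 = 0x8BE1 (16 bits → U+8BE1).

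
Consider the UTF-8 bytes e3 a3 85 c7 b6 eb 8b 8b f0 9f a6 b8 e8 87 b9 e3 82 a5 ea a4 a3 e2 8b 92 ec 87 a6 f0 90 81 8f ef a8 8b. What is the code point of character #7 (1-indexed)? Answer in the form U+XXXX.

U+A923

Offset 0: leading byte 0xE3 = 11100011 → 3-byte char #1 = E3 A3 85.
Offset 3: leading byte 0xC7 = 11000111 → 2-byte char #2 = C7 B6.
Offset 5: leading byte 0xEB = 11101011 → 3-byte char #3 = EB 8B 8B.
Offset 8: leading byte 0xF0 = 11110000 → 4-byte char #4 = F0 9F A6 B8.
Offset 12: leading byte 0xE8 = 11101000 → 3-byte char #5 = E8 87 B9.
Offset 15: leading byte 0xE3 = 11100011 → 3-byte char #6 = E3 82 A5.
Offset 18: leading byte 0xEA = 11101010 → 3-byte char #7 = EA A4 A3.
Leading byte 0xEA = 11101010 matches 1110xxxx → 3-byte sequence.
Byte 1: 0xEA = 11101010, payload 1010 (4 bits).
Byte 2: 0xA4 = 10100100 (10xxxxxx ✓), payload 100100.
Byte 3: 0xA3 = 10100011 (10xxxxxx ✓), payload 100011.
Concatenate: 1010100100100011 = 0xA923 (16 bits → U+A923).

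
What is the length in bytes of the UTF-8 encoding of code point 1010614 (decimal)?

U+F6BB6 = 0xF6BB6. UTF-8 uses 1 byte below 0x80, 2 below 0x800, 3 below 0x10000, 4 up to 0x10FFFF. 0xF6BB6 is in U+10000–U+10FFFF → 4 bytes.

4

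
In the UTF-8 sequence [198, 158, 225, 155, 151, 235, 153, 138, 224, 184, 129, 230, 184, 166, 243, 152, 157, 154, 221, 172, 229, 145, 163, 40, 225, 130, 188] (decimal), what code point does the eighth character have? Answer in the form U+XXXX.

Offset 0: leading byte 0xC6 = 11000110 → 2-byte char #1 = C6 9E.
Offset 2: leading byte 0xE1 = 11100001 → 3-byte char #2 = E1 9B 97.
Offset 5: leading byte 0xEB = 11101011 → 3-byte char #3 = EB 99 8A.
Offset 8: leading byte 0xE0 = 11100000 → 3-byte char #4 = E0 B8 81.
Offset 11: leading byte 0xE6 = 11100110 → 3-byte char #5 = E6 B8 A6.
Offset 14: leading byte 0xF3 = 11110011 → 4-byte char #6 = F3 98 9D 9A.
Offset 18: leading byte 0xDD = 11011101 → 2-byte char #7 = DD AC.
Offset 20: leading byte 0xE5 = 11100101 → 3-byte char #8 = E5 91 A3.
Leading byte 0xE5 = 11100101 matches 1110xxxx → 3-byte sequence.
Byte 1: 0xE5 = 11100101, payload 0101 (4 bits).
Byte 2: 0x91 = 10010001 (10xxxxxx ✓), payload 010001.
Byte 3: 0xA3 = 10100011 (10xxxxxx ✓), payload 100011.
Concatenate: 0101010001100011 = 0x5463 (16 bits → U+5463).

U+5463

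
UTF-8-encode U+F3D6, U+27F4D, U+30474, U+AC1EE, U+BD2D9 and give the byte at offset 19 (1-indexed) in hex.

1-indexed offset 19 is 0-indexed offset 18.
U+F3D6 → 3-byte form EF 8F 96 at offsets 0–2.
U+27F4D → 4-byte form F0 A7 BD 8D at offsets 3–6.
U+30474 → 4-byte form F0 B0 91 B4 at offsets 7–10.
U+AC1EE → 4-byte form F2 AC 87 AE at offsets 11–14.
U+BD2D9 → 4-byte form F2 BD 8B 99 at offsets 15–18.
Offset 18 falls in char 5's range; it's byte 4 of F2 BD 8B 99 = 0x99.

0x99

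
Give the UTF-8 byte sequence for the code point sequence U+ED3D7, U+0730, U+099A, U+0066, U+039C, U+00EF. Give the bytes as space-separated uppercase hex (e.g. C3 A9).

F3 AD 8F 97 DC B0 E0 A6 9A 66 CE 9C C3 AF

U+ED3D7: 4-byte form → F3 AD 8F 97.
U+0730: 2-byte form → DC B0.
U+099A: 3-byte form → E0 A6 9A.
U+0066: 1-byte form → 66.
U+039C: 2-byte form → CE 9C.
U+00EF: 2-byte form → C3 AF.
Concatenated (14 bytes): F3 AD 8F 97 DC B0 E0 A6 9A 66 CE 9C C3 AF.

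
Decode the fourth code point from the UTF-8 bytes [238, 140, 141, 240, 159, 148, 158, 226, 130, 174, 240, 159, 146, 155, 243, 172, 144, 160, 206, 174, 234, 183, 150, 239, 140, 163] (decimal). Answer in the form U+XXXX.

Offset 0: leading byte 0xEE = 11101110 → 3-byte char #1 = EE 8C 8D.
Offset 3: leading byte 0xF0 = 11110000 → 4-byte char #2 = F0 9F 94 9E.
Offset 7: leading byte 0xE2 = 11100010 → 3-byte char #3 = E2 82 AE.
Offset 10: leading byte 0xF0 = 11110000 → 4-byte char #4 = F0 9F 92 9B.
Leading byte 0xF0 = 11110000 matches 11110xxx → 4-byte sequence.
Byte 1: 0xF0 = 11110000, payload 000 (3 bits).
Byte 2: 0x9F = 10011111 (10xxxxxx ✓), payload 011111.
Byte 3: 0x92 = 10010010 (10xxxxxx ✓), payload 010010.
Byte 4: 0x9B = 10011011 (10xxxxxx ✓), payload 011011.
Concatenate: 000011111010010011011 = 0x1F49B (21 bits → U+1F49B).

U+1F49B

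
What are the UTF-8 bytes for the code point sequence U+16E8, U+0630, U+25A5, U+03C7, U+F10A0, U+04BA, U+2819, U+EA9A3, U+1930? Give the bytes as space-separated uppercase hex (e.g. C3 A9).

U+16E8: 3-byte form → E1 9B A8.
U+0630: 2-byte form → D8 B0.
U+25A5: 3-byte form → E2 96 A5.
U+03C7: 2-byte form → CF 87.
U+F10A0: 4-byte form → F3 B1 82 A0.
U+04BA: 2-byte form → D2 BA.
U+2819: 3-byte form → E2 A0 99.
U+EA9A3: 4-byte form → F3 AA A6 A3.
U+1930: 3-byte form → E1 A4 B0.
Concatenated (26 bytes): E1 9B A8 D8 B0 E2 96 A5 CF 87 F3 B1 82 A0 D2 BA E2 A0 99 F3 AA A6 A3 E1 A4 B0.

E1 9B A8 D8 B0 E2 96 A5 CF 87 F3 B1 82 A0 D2 BA E2 A0 99 F3 AA A6 A3 E1 A4 B0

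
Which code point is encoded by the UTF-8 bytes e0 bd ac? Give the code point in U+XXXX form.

U+0F6C

Leading byte 0xE0 = 11100000 matches 1110xxxx → 3-byte sequence.
Byte 1: 0xE0 = 11100000, payload 0000 (4 bits).
Byte 2: 0xBD = 10111101 (10xxxxxx ✓), payload 111101.
Byte 3: 0xAC = 10101100 (10xxxxxx ✓), payload 101100.
Concatenate: 0000111101101100 = 0xF6C (16 bits → U+0F6C).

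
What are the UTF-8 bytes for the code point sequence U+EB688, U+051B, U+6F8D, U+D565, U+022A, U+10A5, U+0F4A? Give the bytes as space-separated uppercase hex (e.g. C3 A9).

U+EB688: 4-byte form → F3 AB 9A 88.
U+051B: 2-byte form → D4 9B.
U+6F8D: 3-byte form → E6 BE 8D.
U+D565: 3-byte form → ED 95 A5.
U+022A: 2-byte form → C8 AA.
U+10A5: 3-byte form → E1 82 A5.
U+0F4A: 3-byte form → E0 BD 8A.
Concatenated (20 bytes): F3 AB 9A 88 D4 9B E6 BE 8D ED 95 A5 C8 AA E1 82 A5 E0 BD 8A.

F3 AB 9A 88 D4 9B E6 BE 8D ED 95 A5 C8 AA E1 82 A5 E0 BD 8A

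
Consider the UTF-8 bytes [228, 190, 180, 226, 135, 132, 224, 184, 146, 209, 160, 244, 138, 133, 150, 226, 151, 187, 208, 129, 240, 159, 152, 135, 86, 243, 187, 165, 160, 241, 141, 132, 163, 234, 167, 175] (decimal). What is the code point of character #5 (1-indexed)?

U+10A156

Offset 0: leading byte 0xE4 = 11100100 → 3-byte char #1 = E4 BE B4.
Offset 3: leading byte 0xE2 = 11100010 → 3-byte char #2 = E2 87 84.
Offset 6: leading byte 0xE0 = 11100000 → 3-byte char #3 = E0 B8 92.
Offset 9: leading byte 0xD1 = 11010001 → 2-byte char #4 = D1 A0.
Offset 11: leading byte 0xF4 = 11110100 → 4-byte char #5 = F4 8A 85 96.
Leading byte 0xF4 = 11110100 matches 11110xxx → 4-byte sequence.
Byte 1: 0xF4 = 11110100, payload 100 (3 bits).
Byte 2: 0x8A = 10001010 (10xxxxxx ✓), payload 001010.
Byte 3: 0x85 = 10000101 (10xxxxxx ✓), payload 000101.
Byte 4: 0x96 = 10010110 (10xxxxxx ✓), payload 010110.
Concatenate: 100001010000101010110 = 0x10A156 (21 bits → U+10A156).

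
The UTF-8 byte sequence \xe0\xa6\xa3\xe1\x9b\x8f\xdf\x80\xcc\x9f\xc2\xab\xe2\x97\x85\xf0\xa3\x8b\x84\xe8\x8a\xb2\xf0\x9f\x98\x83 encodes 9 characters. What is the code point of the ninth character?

U+1F603

Offset 0: leading byte 0xE0 = 11100000 → 3-byte char #1 = E0 A6 A3.
Offset 3: leading byte 0xE1 = 11100001 → 3-byte char #2 = E1 9B 8F.
Offset 6: leading byte 0xDF = 11011111 → 2-byte char #3 = DF 80.
Offset 8: leading byte 0xCC = 11001100 → 2-byte char #4 = CC 9F.
Offset 10: leading byte 0xC2 = 11000010 → 2-byte char #5 = C2 AB.
Offset 12: leading byte 0xE2 = 11100010 → 3-byte char #6 = E2 97 85.
Offset 15: leading byte 0xF0 = 11110000 → 4-byte char #7 = F0 A3 8B 84.
Offset 19: leading byte 0xE8 = 11101000 → 3-byte char #8 = E8 8A B2.
Offset 22: leading byte 0xF0 = 11110000 → 4-byte char #9 = F0 9F 98 83.
Leading byte 0xF0 = 11110000 matches 11110xxx → 4-byte sequence.
Byte 1: 0xF0 = 11110000, payload 000 (3 bits).
Byte 2: 0x9F = 10011111 (10xxxxxx ✓), payload 011111.
Byte 3: 0x98 = 10011000 (10xxxxxx ✓), payload 011000.
Byte 4: 0x83 = 10000011 (10xxxxxx ✓), payload 000011.
Concatenate: 000011111011000000011 = 0x1F603 (21 bits → U+1F603).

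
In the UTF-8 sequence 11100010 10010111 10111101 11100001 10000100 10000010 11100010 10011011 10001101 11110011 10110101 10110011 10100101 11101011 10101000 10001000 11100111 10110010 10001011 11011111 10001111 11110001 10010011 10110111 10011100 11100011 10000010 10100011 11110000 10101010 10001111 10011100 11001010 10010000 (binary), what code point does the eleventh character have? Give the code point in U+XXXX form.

Offset 0: leading byte 0xE2 = 11100010 → 3-byte char #1 = E2 97 BD.
Offset 3: leading byte 0xE1 = 11100001 → 3-byte char #2 = E1 84 82.
Offset 6: leading byte 0xE2 = 11100010 → 3-byte char #3 = E2 9B 8D.
Offset 9: leading byte 0xF3 = 11110011 → 4-byte char #4 = F3 B5 B3 A5.
Offset 13: leading byte 0xEB = 11101011 → 3-byte char #5 = EB A8 88.
Offset 16: leading byte 0xE7 = 11100111 → 3-byte char #6 = E7 B2 8B.
Offset 19: leading byte 0xDF = 11011111 → 2-byte char #7 = DF 8F.
Offset 21: leading byte 0xF1 = 11110001 → 4-byte char #8 = F1 93 B7 9C.
Offset 25: leading byte 0xE3 = 11100011 → 3-byte char #9 = E3 82 A3.
Offset 28: leading byte 0xF0 = 11110000 → 4-byte char #10 = F0 AA 8F 9C.
Offset 32: leading byte 0xCA = 11001010 → 2-byte char #11 = CA 90.
Leading byte 0xCA = 11001010 matches 110xxxxx → 2-byte sequence.
Byte 1: 0xCA = 11001010, payload 01010 (5 bits).
Byte 2: 0x90 = 10010000 (10xxxxxx ✓), payload 010000.
Concatenate: 01010010000 = 0x290 (11 bits → U+0290).

U+0290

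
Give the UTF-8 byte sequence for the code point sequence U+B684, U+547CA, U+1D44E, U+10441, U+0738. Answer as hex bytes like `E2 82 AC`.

U+B684: 3-byte form → EB 9A 84.
U+547CA: 4-byte form → F1 94 9F 8A.
U+1D44E: 4-byte form → F0 9D 91 8E.
U+10441: 4-byte form → F0 90 91 81.
U+0738: 2-byte form → DC B8.
Concatenated (17 bytes): EB 9A 84 F1 94 9F 8A F0 9D 91 8E F0 90 91 81 DC B8.

EB 9A 84 F1 94 9F 8A F0 9D 91 8E F0 90 91 81 DC B8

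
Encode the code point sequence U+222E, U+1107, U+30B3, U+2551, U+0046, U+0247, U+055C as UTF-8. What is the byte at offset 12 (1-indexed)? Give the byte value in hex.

0x91

1-indexed offset 12 is 0-indexed offset 11.
U+222E → 3-byte form E2 88 AE at offsets 0–2.
U+1107 → 3-byte form E1 84 87 at offsets 3–5.
U+30B3 → 3-byte form E3 82 B3 at offsets 6–8.
U+2551 → 3-byte form E2 95 91 at offsets 9–11.
Offset 11 falls in char 4's range; it's byte 3 of E2 95 91 = 0x91.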